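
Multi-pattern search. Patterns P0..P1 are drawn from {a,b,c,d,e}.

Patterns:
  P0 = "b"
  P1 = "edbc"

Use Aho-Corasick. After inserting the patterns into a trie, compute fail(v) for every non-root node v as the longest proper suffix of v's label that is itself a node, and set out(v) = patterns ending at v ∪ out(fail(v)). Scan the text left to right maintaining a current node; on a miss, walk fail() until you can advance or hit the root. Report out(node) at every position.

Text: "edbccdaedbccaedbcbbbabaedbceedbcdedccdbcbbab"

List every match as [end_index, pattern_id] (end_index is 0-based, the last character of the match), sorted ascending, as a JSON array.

Build:
Trie (insert patterns):
  n0 'ε': b→1 e→2
  n1 'b': ·  ←P0
  n2 'e': d→3
  n3 'ed': b→4
  n4 'edb': c→5
  n5 'edbc': ·  ←P1

BFS fail/out derivation:
  fail(1) 'b': from fail(0)=0 chase 'b': 0 ⇒ 0;  out={0}∪out(0)={0}
  fail(2) 'e': from fail(0)=0 chase 'e': 0 ⇒ 0;  out=∅∪out(0)=∅
  fail(3) 'ed': from fail(2)=0 chase 'd': 0 ⇒ 0;  out=∅∪out(0)=∅
  fail(4) 'edb': from fail(3)=0 chase 'b': 0 ⇒ 1;  out=∅∪out(1)={0}
  fail(5) 'edbc': from fail(4)=1 chase 'c': 1→0 ⇒ 0;  out={1}∪out(0)={1}

Scan:
pos 0 'e': at 2
pos 1 'd': at 3
pos 2 'b': at 4  → match P0@[2:2]
pos 3 'c': at 5  → match P1@[0:3]
pos 4 'c': at 0 ·f
pos 5 'd': at 0
pos 6 'a': at 0
pos 7 'e': at 2
pos 8 'd': at 3
pos 9 'b': at 4  → match P0@[9:9]
pos 10 'c': at 5  → match P1@[7:10]
pos 11 'c': at 0 ·f
pos 12 'a': at 0
pos 13 'e': at 2
pos 14 'd': at 3
pos 15 'b': at 4  → match P0@[15:15]
pos 16 'c': at 5  → match P1@[13:16]
pos 17 'b': at 1 ·f  → match P0@[17:17]
pos 18 'b': at 1 ·f  → match P0@[18:18]
pos 19 'b': at 1 ·f  → match P0@[19:19]
pos 20 'a': at 0 ·f
pos 21 'b': at 1  → match P0@[21:21]
pos 22 'a': at 0 ·f
pos 23 'e': at 2
pos 24 'd': at 3
pos 25 'b': at 4  → match P0@[25:25]
pos 26 'c': at 5  → match P1@[23:26]
pos 27 'e': at 2 ·f
pos 28 'e': at 2 ·f
pos 29 'd': at 3
pos 30 'b': at 4  → match P0@[30:30]
pos 31 'c': at 5  → match P1@[28:31]
pos 32 'd': at 0 ·f
pos 33 'e': at 2
pos 34 'd': at 3
pos 35 'c': at 0 ·f
pos 36 'c': at 0
pos 37 'd': at 0
pos 38 'b': at 1  → match P0@[38:38]
pos 39 'c': at 0 ·f
pos 40 'b': at 1  → match P0@[40:40]
pos 41 'b': at 1 ·f  → match P0@[41:41]
pos 42 'a': at 0 ·f
pos 43 'b': at 1  → match P0@[43:43]

All matches (sorted): [[2,0],[3,1],[9,0],[10,1],[15,0],[16,1],[17,0],[18,0],[19,0],[21,0],[25,0],[26,1],[30,0],[31,1],[38,0],[40,0],[41,0],[43,0]]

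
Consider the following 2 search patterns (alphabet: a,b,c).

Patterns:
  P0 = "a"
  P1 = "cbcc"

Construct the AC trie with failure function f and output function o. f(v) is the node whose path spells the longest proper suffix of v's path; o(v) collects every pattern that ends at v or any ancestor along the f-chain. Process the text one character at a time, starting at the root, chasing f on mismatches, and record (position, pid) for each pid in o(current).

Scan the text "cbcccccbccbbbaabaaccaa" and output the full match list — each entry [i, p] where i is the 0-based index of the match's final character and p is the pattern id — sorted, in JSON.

Build automaton:
Trie (insert patterns):
  0='ε' goto a→1 c→2
  1='a' goto ·  [P0 ends]
  2='c' goto b→3
  3='cb' goto c→4
  4='cbc' goto c→5
  5='cbcc' goto ·  [P1 ends]

Failure links (BFS by depth):
  n1('a'): parent n0 fail=0; on 'a' 0 → fail=0;  out {0}∪∅={0}
  n2('c'): parent n0 fail=0; on 'c' 0 → fail=0;  out ∅∪∅=∅
  n3('cb'): parent n2 fail=0; on 'b' 0 → fail=0;  out ∅∪∅=∅
  n4('cbc'): parent n3 fail=0; on 'c' 0 → fail=2;  out ∅∪∅=∅
  n5('cbcc'): parent n4 fail=2; on 'c' 2→0 → fail=2;  out {1}∪∅={1}

Text stream:
[0] read 'c'  n0⇒n2
[1] read 'b'  n2⇒n3
[2] read 'c'  n3⇒n4
[3] read 'c'  n4⇒n5  emit P1@[0:3]
[4] read 'c'  n5⇒n2 ·f
[5] read 'c'  n2⇒n2 ·f
[6] read 'c'  n2⇒n2 ·f
[7] read 'b'  n2⇒n3
[8] read 'c'  n3⇒n4
[9] read 'c'  n4⇒n5  emit P1@[6:9]
[10] read 'b'  n5⇒n3 ·f
[11] read 'b'  n3⇒n0 ·f
[12] read 'b'  n0⇒n0
[13] read 'a'  n0⇒n1  emit P0@[13:13]
[14] read 'a'  n1⇒n1 ·f  emit P0@[14:14]
[15] read 'b'  n1⇒n0 ·f
[16] read 'a'  n0⇒n1  emit P0@[16:16]
[17] read 'a'  n1⇒n1 ·f  emit P0@[17:17]
[18] read 'c'  n1⇒n2 ·f
[19] read 'c'  n2⇒n2 ·f
[20] read 'a'  n2⇒n1 ·f  emit P0@[20:20]
[21] read 'a'  n1⇒n1 ·f  emit P0@[21:21]

All matches (sorted): [[3,1],[9,1],[13,0],[14,0],[16,0],[17,0],[20,0],[21,0]]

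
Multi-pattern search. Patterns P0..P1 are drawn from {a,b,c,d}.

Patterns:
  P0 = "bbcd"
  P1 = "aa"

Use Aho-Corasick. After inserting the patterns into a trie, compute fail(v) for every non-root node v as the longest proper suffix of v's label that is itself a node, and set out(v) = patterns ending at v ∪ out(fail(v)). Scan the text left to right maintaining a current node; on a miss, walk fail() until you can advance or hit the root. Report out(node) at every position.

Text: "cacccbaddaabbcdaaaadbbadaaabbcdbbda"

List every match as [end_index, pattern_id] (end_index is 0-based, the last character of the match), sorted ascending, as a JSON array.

Build automaton:
Trie (insert patterns):
  0='ε' goto a→5 b→1
  1='b' goto b→2
  2='bb' goto c→3
  3='bbc' goto d→4
  4='bbcd' goto ·  [P0 ends]
  5='a' goto a→6
  6='aa' goto ·  [P1 ends]

BFS fail/out derivation:
  fail(1) 'b': from fail(0)=0 chase 'b': 0 ⇒ 0;  out=∅∪out(0)=∅
  fail(5) 'a': from fail(0)=0 chase 'a': 0 ⇒ 0;  out=∅∪out(0)=∅
  fail(2) 'bb': from fail(1)=0 chase 'b': 0 ⇒ 1;  out=∅∪out(1)=∅
  fail(6) 'aa': from fail(5)=0 chase 'a': 0 ⇒ 5;  out={1}∪out(5)={1}
  fail(3) 'bbc': from fail(2)=1 chase 'c': 1→0 ⇒ 0;  out=∅∪out(0)=∅
  fail(4) 'bbcd': from fail(3)=0 chase 'd': 0 ⇒ 0;  out={0}∪out(0)={0}

Run:
i=0 'c': node 0→0
i=1 'a': node 0→5
i=2 'c': node 5→0 ·f
i=3 'c': node 0→0
i=4 'c': node 0→0
i=5 'b': node 0→1
i=6 'a': node 1→5 ·f
i=7 'd': node 5→0 ·f
i=8 'd': node 0→0
i=9 'a': node 0→5
i=10 'a': node 5→6  ** P1@[9:10]
i=11 'b': node 6→1 ·f
i=12 'b': node 1→2
i=13 'c': node 2→3
i=14 'd': node 3→4  ** P0@[11:14]
i=15 'a': node 4→5 ·f
i=16 'a': node 5→6  ** P1@[15:16]
i=17 'a': node 6→6 ·f  ** P1@[16:17]
i=18 'a': node 6→6 ·f  ** P1@[17:18]
i=19 'd': node 6→0 ·f
i=20 'b': node 0→1
i=21 'b': node 1→2
i=22 'a': node 2→5 ·f
i=23 'd': node 5→0 ·f
i=24 'a': node 0→5
i=25 'a': node 5→6  ** P1@[24:25]
i=26 'a': node 6→6 ·f  ** P1@[25:26]
i=27 'b': node 6→1 ·f
i=28 'b': node 1→2
i=29 'c': node 2→3
i=30 'd': node 3→4  ** P0@[27:30]
i=31 'b': node 4→1 ·f
i=32 'b': node 1→2
i=33 'd': node 2→0 ·f
i=34 'a': node 0→5

Matches: [[10,1],[14,0],[16,1],[17,1],[18,1],[25,1],[26,1],[30,0]]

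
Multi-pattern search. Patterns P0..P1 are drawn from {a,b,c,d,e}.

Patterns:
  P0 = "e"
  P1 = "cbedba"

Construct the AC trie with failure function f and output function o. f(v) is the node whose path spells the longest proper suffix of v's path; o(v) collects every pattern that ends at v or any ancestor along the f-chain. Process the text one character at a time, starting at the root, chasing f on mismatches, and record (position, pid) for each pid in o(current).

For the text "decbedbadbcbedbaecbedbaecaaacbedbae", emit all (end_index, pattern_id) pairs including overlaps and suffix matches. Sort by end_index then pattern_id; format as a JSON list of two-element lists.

Build automaton:
Trie nodes:
  n0 'ε': c→2 e→1
  n1 'e': ·  [P0 ends]
  n2 'c': b→3
  n3 'cb': e→4
  n4 'cbe': d→5
  n5 'cbed': b→6
  n6 'cbedb': a→7
  n7 'cbedba': ·  [P1 ends]

Failure links (BFS by depth):
  fail(1) 'e': from fail(0)=0 chase 'e': 0 ⇒ 0;  out={0}∪out(0)={0}
  fail(2) 'c': from fail(0)=0 chase 'c': 0 ⇒ 0;  out=∅∪out(0)=∅
  fail(3) 'cb': from fail(2)=0 chase 'b': 0 ⇒ 0;  out=∅∪out(0)=∅
  fail(4) 'cbe': from fail(3)=0 chase 'e': 0 ⇒ 1;  out=∅∪out(1)={0}
  fail(5) 'cbed': from fail(4)=1 chase 'd': 1→0 ⇒ 0;  out=∅∪out(0)=∅
  fail(6) 'cbedb': from fail(5)=0 chase 'b': 0 ⇒ 0;  out=∅∪out(0)=∅
  fail(7) 'cbedba': from fail(6)=0 chase 'a': 0 ⇒ 0;  out={1}∪out(0)={1}

Run:
pos 0 'd': at 0
pos 1 'e': at 1  ** P0@[1:1]
pos 2 'c': at 2 (fail-walked)
pos 3 'b': at 3
pos 4 'e': at 4  ** P0@[4:4]
pos 5 'd': at 5
pos 6 'b': at 6
pos 7 'a': at 7  ** P1@[2:7]
pos 8 'd': at 0 (fail-walked)
pos 9 'b': at 0
pos 10 'c': at 2
pos 11 'b': at 3
pos 12 'e': at 4  ** P0@[12:12]
pos 13 'd': at 5
pos 14 'b': at 6
pos 15 'a': at 7  ** P1@[10:15]
pos 16 'e': at 1 (fail-walked)  ** P0@[16:16]
pos 17 'c': at 2 (fail-walked)
pos 18 'b': at 3
pos 19 'e': at 4  ** P0@[19:19]
pos 20 'd': at 5
pos 21 'b': at 6
pos 22 'a': at 7  ** P1@[17:22]
pos 23 'e': at 1 (fail-walked)  ** P0@[23:23]
pos 24 'c': at 2 (fail-walked)
pos 25 'a': at 0 (fail-walked)
pos 26 'a': at 0
pos 27 'a': at 0
pos 28 'c': at 2
pos 29 'b': at 3
pos 30 'e': at 4  ** P0@[30:30]
pos 31 'd': at 5
pos 32 'b': at 6
pos 33 'a': at 7  ** P1@[28:33]
pos 34 'e': at 1 (fail-walked)  ** P0@[34:34]

All matches (sorted): [[1,0],[4,0],[7,1],[12,0],[15,1],[16,0],[19,0],[22,1],[23,0],[30,0],[33,1],[34,0]]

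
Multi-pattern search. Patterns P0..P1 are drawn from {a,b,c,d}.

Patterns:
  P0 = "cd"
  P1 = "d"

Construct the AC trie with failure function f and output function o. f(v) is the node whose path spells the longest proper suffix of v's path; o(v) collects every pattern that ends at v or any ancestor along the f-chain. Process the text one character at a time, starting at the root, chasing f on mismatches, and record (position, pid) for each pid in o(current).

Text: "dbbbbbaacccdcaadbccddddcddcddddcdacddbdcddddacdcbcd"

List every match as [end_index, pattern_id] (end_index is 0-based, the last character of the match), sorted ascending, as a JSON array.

Construct AC machine:
Trie (insert patterns):
  0='ε' goto c→1 d→3
  1='c' goto d→2
  2='cd' goto ·  ←P0
  3='d' goto ·  ←P1

Failure links (BFS by depth):
  n1('c'): parent n0 fail=0; on 'c' 0 → fail=0;  out ∅∪∅=∅
  n3('d'): parent n0 fail=0; on 'd' 0 → fail=0;  out {1}∪∅={1}
  n2('cd'): parent n1 fail=0; on 'd' 0 → fail=3;  out {0}∪{1}={0,1}

Run:
pos 0 'd': at 3  ** P1@[0:0]
pos 1 'b': at 0 ·f
pos 2 'b': at 0
pos 3 'b': at 0
pos 4 'b': at 0
pos 5 'b': at 0
pos 6 'a': at 0
pos 7 'a': at 0
pos 8 'c': at 1
pos 9 'c': at 1 ·f
pos 10 'c': at 1 ·f
pos 11 'd': at 2  ** P0@[10:11],P1@[11:11]
pos 12 'c': at 1 ·f
pos 13 'a': at 0 ·f
pos 14 'a': at 0
pos 15 'd': at 3  ** P1@[15:15]
pos 16 'b': at 0 ·f
pos 17 'c': at 1
pos 18 'c': at 1 ·f
pos 19 'd': at 2  ** P0@[18:19],P1@[19:19]
pos 20 'd': at 3 ·f  ** P1@[20:20]
pos 21 'd': at 3 ·f  ** P1@[21:21]
pos 22 'd': at 3 ·f  ** P1@[22:22]
pos 23 'c': at 1 ·f
pos 24 'd': at 2  ** P0@[23:24],P1@[24:24]
pos 25 'd': at 3 ·f  ** P1@[25:25]
pos 26 'c': at 1 ·f
pos 27 'd': at 2  ** P0@[26:27],P1@[27:27]
pos 28 'd': at 3 ·f  ** P1@[28:28]
pos 29 'd': at 3 ·f  ** P1@[29:29]
pos 30 'd': at 3 ·f  ** P1@[30:30]
pos 31 'c': at 1 ·f
pos 32 'd': at 2  ** P0@[31:32],P1@[32:32]
pos 33 'a': at 0 ·f
pos 34 'c': at 1
pos 35 'd': at 2  ** P0@[34:35],P1@[35:35]
pos 36 'd': at 3 ·f  ** P1@[36:36]
pos 37 'b': at 0 ·f
pos 38 'd': at 3  ** P1@[38:38]
pos 39 'c': at 1 ·f
pos 40 'd': at 2  ** P0@[39:40],P1@[40:40]
pos 41 'd': at 3 ·f  ** P1@[41:41]
pos 42 'd': at 3 ·f  ** P1@[42:42]
pos 43 'd': at 3 ·f  ** P1@[43:43]
pos 44 'a': at 0 ·f
pos 45 'c': at 1
pos 46 'd': at 2  ** P0@[45:46],P1@[46:46]
pos 47 'c': at 1 ·f
pos 48 'b': at 0 ·f
pos 49 'c': at 1
pos 50 'd': at 2  ** P0@[49:50],P1@[50:50]

All matches (sorted): [[0,1],[11,0],[11,1],[15,1],[19,0],[19,1],[20,1],[21,1],[22,1],[24,0],[24,1],[25,1],[27,0],[27,1],[28,1],[29,1],[30,1],[32,0],[32,1],[35,0],[35,1],[36,1],[38,1],[40,0],[40,1],[41,1],[42,1],[43,1],[46,0],[46,1],[50,0],[50,1]]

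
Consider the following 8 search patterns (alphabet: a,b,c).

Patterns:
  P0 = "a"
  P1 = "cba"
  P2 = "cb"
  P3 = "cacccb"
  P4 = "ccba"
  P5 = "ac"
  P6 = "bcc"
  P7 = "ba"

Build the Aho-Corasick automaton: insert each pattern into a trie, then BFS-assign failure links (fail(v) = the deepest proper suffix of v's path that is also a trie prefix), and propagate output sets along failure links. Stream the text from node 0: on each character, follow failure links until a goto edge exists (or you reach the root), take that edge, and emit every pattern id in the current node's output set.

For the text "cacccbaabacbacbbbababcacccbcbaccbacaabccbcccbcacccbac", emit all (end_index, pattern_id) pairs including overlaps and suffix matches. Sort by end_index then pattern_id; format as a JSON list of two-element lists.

Construct AC machine:
Trie nodes:
  n0 'ε': a→1 b→14 c→2
  n1 'a': c→13  ←P0
  n2 'c': a→5 b→3 c→10
  n3 'cb': a→4  ←P2
  n4 'cba': ·  ←P1
  n5 'ca': c→6
  n6 'cac': c→7
  n7 'cacc': c→8
  n8 'caccc': b→9
  n9 'cacccb': ·  ←P3
  n10 'cc': b→11
  n11 'ccb': a→12
  n12 'ccba': ·  ←P4
  n13 'ac': ·  ←P5
  n14 'b': a→17 c→15
  n15 'bc': c→16
  n16 'bcc': ·  ←P6
  n17 'ba': ·  ←P7

BFS fail/out derivation:
  n1('a'): parent n0 fail=0; on 'a' 0 → fail=0;  out {0}∪∅={0}
  n2('c'): parent n0 fail=0; on 'c' 0 → fail=0;  out ∅∪∅=∅
  n14('b'): parent n0 fail=0; on 'b' 0 → fail=0;  out ∅∪∅=∅
  n3('cb'): parent n2 fail=0; on 'b' 0 → fail=14;  out {2}∪∅={2}
  n5('ca'): parent n2 fail=0; on 'a' 0 → fail=1;  out ∅∪{0}={0}
  n10('cc'): parent n2 fail=0; on 'c' 0 → fail=2;  out ∅∪∅=∅
  n13('ac'): parent n1 fail=0; on 'c' 0 → fail=2;  out {5}∪∅={5}
  n15('bc'): parent n14 fail=0; on 'c' 0 → fail=2;  out ∅∪∅=∅
  n17('ba'): parent n14 fail=0; on 'a' 0 → fail=1;  out {7}∪{0}={0,7}
  n4('cba'): parent n3 fail=14; on 'a' 14 → fail=17;  out {1}∪{0,7}={0,1,7}
  n6('cac'): parent n5 fail=1; on 'c' 1 → fail=13;  out ∅∪{5}={5}
  n11('ccb'): parent n10 fail=2; on 'b' 2 → fail=3;  out ∅∪{2}={2}
  n16('bcc'): parent n15 fail=2; on 'c' 2 → fail=10;  out {6}∪∅={6}
  n7('cacc'): parent n6 fail=13; on 'c' 13→2 → fail=10;  out ∅∪∅=∅
  n12('ccba'): parent n11 fail=3; on 'a' 3 → fail=4;  out {4}∪{0,1,7}={0,1,4,7}
  n8('caccc'): parent n7 fail=10; on 'c' 10→2 → fail=10;  out ∅∪∅=∅
  n9('cacccb'): parent n8 fail=10; on 'b' 10 → fail=11;  out {3}∪{2}={2,3}

Run:
pos 0 'c': at 2
pos 1 'a': at 5  → match P0@[1:1]
pos 2 'c': at 6  → match P5@[1:2]
pos 3 'c': at 7
pos 4 'c': at 8
pos 5 'b': at 9  → match P2@[4:5],P3@[0:5]
pos 6 'a': at 12 (via fail)  → match P0@[6:6],P1@[4:6],P4@[3:6],P7@[5:6]
pos 7 'a': at 1 (via fail)  → match P0@[7:7]
pos 8 'b': at 14 (via fail)
pos 9 'a': at 17  → match P0@[9:9],P7@[8:9]
pos 10 'c': at 13 (via fail)  → match P5@[9:10]
pos 11 'b': at 3 (via fail)  → match P2@[10:11]
pos 12 'a': at 4  → match P0@[12:12],P1@[10:12],P7@[11:12]
pos 13 'c': at 13 (via fail)  → match P5@[12:13]
pos 14 'b': at 3 (via fail)  → match P2@[13:14]
pos 15 'b': at 14 (via fail)
pos 16 'b': at 14 (via fail)
pos 17 'a': at 17  → match P0@[17:17],P7@[16:17]
pos 18 'b': at 14 (via fail)
pos 19 'a': at 17  → match P0@[19:19],P7@[18:19]
pos 20 'b': at 14 (via fail)
pos 21 'c': at 15
pos 22 'a': at 5 (via fail)  → match P0@[22:22]
pos 23 'c': at 6  → match P5@[22:23]
pos 24 'c': at 7
pos 25 'c': at 8
pos 26 'b': at 9  → match P2@[25:26],P3@[21:26]
pos 27 'c': at 15 (via fail)
pos 28 'b': at 3 (via fail)  → match P2@[27:28]
pos 29 'a': at 4  → match P0@[29:29],P1@[27:29],P7@[28:29]
pos 30 'c': at 13 (via fail)  → match P5@[29:30]
pos 31 'c': at 10 (via fail)
pos 32 'b': at 11  → match P2@[31:32]
pos 33 'a': at 12  → match P0@[33:33],P1@[31:33],P4@[30:33],P7@[32:33]
pos 34 'c': at 13 (via fail)  → match P5@[33:34]
pos 35 'a': at 5 (via fail)  → match P0@[35:35]
pos 36 'a': at 1 (via fail)  → match P0@[36:36]
pos 37 'b': at 14 (via fail)
pos 38 'c': at 15
pos 39 'c': at 16  → match P6@[37:39]
pos 40 'b': at 11 (via fail)  → match P2@[39:40]
pos 41 'c': at 15 (via fail)
pos 42 'c': at 16  → match P6@[40:42]
pos 43 'c': at 10 (via fail)
pos 44 'b': at 11  → match P2@[43:44]
pos 45 'c': at 15 (via fail)
pos 46 'a': at 5 (via fail)  → match P0@[46:46]
pos 47 'c': at 6  → match P5@[46:47]
pos 48 'c': at 7
pos 49 'c': at 8
pos 50 'b': at 9  → match P2@[49:50],P3@[45:50]
pos 51 'a': at 12 (via fail)  → match P0@[51:51],P1@[49:51],P4@[48:51],P7@[50:51]
pos 52 'c': at 13 (via fail)  → match P5@[51:52]

Result: [[1,0],[2,5],[5,2],[5,3],[6,0],[6,1],[6,4],[6,7],[7,0],[9,0],[9,7],[10,5],[11,2],[12,0],[12,1],[12,7],[13,5],[14,2],[17,0],[17,7],[19,0],[19,7],[22,0],[23,5],[26,2],[26,3],[28,2],[29,0],[29,1],[29,7],[30,5],[32,2],[33,0],[33,1],[33,4],[33,7],[34,5],[35,0],[36,0],[39,6],[40,2],[42,6],[44,2],[46,0],[47,5],[50,2],[50,3],[51,0],[51,1],[51,4],[51,7],[52,5]]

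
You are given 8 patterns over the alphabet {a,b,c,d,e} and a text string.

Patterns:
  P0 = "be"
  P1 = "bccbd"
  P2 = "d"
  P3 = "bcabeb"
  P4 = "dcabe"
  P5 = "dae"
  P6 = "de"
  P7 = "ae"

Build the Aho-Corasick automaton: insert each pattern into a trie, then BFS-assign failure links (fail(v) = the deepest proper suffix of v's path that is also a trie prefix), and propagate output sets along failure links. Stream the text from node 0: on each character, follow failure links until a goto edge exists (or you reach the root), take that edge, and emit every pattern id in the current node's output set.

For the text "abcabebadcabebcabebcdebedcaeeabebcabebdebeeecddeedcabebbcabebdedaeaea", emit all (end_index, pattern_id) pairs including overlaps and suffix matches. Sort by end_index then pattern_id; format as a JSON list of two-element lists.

Build automaton:
Trie (insert patterns):
  0='ε' goto a→19 b→1 d→7
  1='b' goto c→3 e→2
  2='be' goto ·  [P0 ends]
  3='bc' goto a→8 c→4
  4='bcc' goto b→5
  5='bccb' goto d→6
  6='bccbd' goto ·  [P1 ends]
  7='d' goto a→16 c→12 e→18  [P2 ends]
  8='bca' goto b→9
  9='bcab' goto e→10
  10='bcabe' goto b→11
  11='bcabeb' goto ·  [P3 ends]
  12='dc' goto a→13
  13='dca' goto b→14
  14='dcab' goto e→15
  15='dcabe' goto ·  [P4 ends]
  16='da' goto e→17
  17='dae' goto ·  [P5 ends]
  18='de' goto ·  [P6 ends]
  19='a' goto e→20
  20='ae' goto ·  [P7 ends]

Failure links (BFS by depth):
  n1('b'): parent n0 fail=0; on 'b' 0 → fail=0;  out ∅∪∅=∅
  n7('d'): parent n0 fail=0; on 'd' 0 → fail=0;  out {2}∪∅={2}
  n19('a'): parent n0 fail=0; on 'a' 0 → fail=0;  out ∅∪∅=∅
  n2('be'): parent n1 fail=0; on 'e' 0 → fail=0;  out {0}∪∅={0}
  n3('bc'): parent n1 fail=0; on 'c' 0 → fail=0;  out ∅∪∅=∅
  n12('dc'): parent n7 fail=0; on 'c' 0 → fail=0;  out ∅∪∅=∅
  n16('da'): parent n7 fail=0; on 'a' 0 → fail=19;  out ∅∪∅=∅
  n18('de'): parent n7 fail=0; on 'e' 0 → fail=0;  out {6}∪∅={6}
  n20('ae'): parent n19 fail=0; on 'e' 0 → fail=0;  out {7}∪∅={7}
  n4('bcc'): parent n3 fail=0; on 'c' 0 → fail=0;  out ∅∪∅=∅
  n8('bca'): parent n3 fail=0; on 'a' 0 → fail=19;  out ∅∪∅=∅
  n13('dca'): parent n12 fail=0; on 'a' 0 → fail=19;  out ∅∪∅=∅
  n17('dae'): parent n16 fail=19; on 'e' 19 → fail=20;  out {5}∪{7}={5,7}
  n5('bccb'): parent n4 fail=0; on 'b' 0 → fail=1;  out ∅∪∅=∅
  n9('bcab'): parent n8 fail=19; on 'b' 19→0 → fail=1;  out ∅∪∅=∅
  n14('dcab'): parent n13 fail=19; on 'b' 19→0 → fail=1;  out ∅∪∅=∅
  n6('bccbd'): parent n5 fail=1; on 'd' 1→0 → fail=7;  out {1}∪{2}={1,2}
  n10('bcabe'): parent n9 fail=1; on 'e' 1 → fail=2;  out ∅∪{0}={0}
  n15('dcabe'): parent n14 fail=1; on 'e' 1 → fail=2;  out {4}∪{0}={0,4}
  n11('bcabeb'): parent n10 fail=2; on 'b' 2→0 → fail=1;  out {3}∪∅={3}

Text stream:
i=0 'a': node 0→19
i=1 'b': node 19→1 ·f
i=2 'c': node 1→3
i=3 'a': node 3→8
i=4 'b': node 8→9
i=5 'e': node 9→10  ** P0@[4:5]
i=6 'b': node 10→11  ** P3@[1:6]
i=7 'a': node 11→19 ·f
i=8 'd': node 19→7 ·f  ** P2@[8:8]
i=9 'c': node 7→12
i=10 'a': node 12→13
i=11 'b': node 13→14
i=12 'e': node 14→15  ** P0@[11:12],P4@[8:12]
i=13 'b': node 15→1 ·f
i=14 'c': node 1→3
i=15 'a': node 3→8
i=16 'b': node 8→9
i=17 'e': node 9→10  ** P0@[16:17]
i=18 'b': node 10→11  ** P3@[13:18]
i=19 'c': node 11→3 ·f
i=20 'd': node 3→7 ·f  ** P2@[20:20]
i=21 'e': node 7→18  ** P6@[20:21]
i=22 'b': node 18→1 ·f
i=23 'e': node 1→2  ** P0@[22:23]
i=24 'd': node 2→7 ·f  ** P2@[24:24]
i=25 'c': node 7→12
i=26 'a': node 12→13
i=27 'e': node 13→20 ·f  ** P7@[26:27]
i=28 'e': node 20→0 ·f
i=29 'a': node 0→19
i=30 'b': node 19→1 ·f
i=31 'e': node 1→2  ** P0@[30:31]
i=32 'b': node 2→1 ·f
i=33 'c': node 1→3
i=34 'a': node 3→8
i=35 'b': node 8→9
i=36 'e': node 9→10  ** P0@[35:36]
i=37 'b': node 10→11  ** P3@[32:37]
i=38 'd': node 11→7 ·f  ** P2@[38:38]
i=39 'e': node 7→18  ** P6@[38:39]
i=40 'b': node 18→1 ·f
i=41 'e': node 1→2  ** P0@[40:41]
i=42 'e': node 2→0 ·f
i=43 'e': node 0→0
i=44 'c': node 0→0
i=45 'd': node 0→7  ** P2@[45:45]
i=46 'd': node 7→7 ·f  ** P2@[46:46]
i=47 'e': node 7→18  ** P6@[46:47]
i=48 'e': node 18→0 ·f
i=49 'd': node 0→7  ** P2@[49:49]
i=50 'c': node 7→12
i=51 'a': node 12→13
i=52 'b': node 13→14
i=53 'e': node 14→15  ** P0@[52:53],P4@[49:53]
i=54 'b': node 15→1 ·f
i=55 'b': node 1→1 ·f
i=56 'c': node 1→3
i=57 'a': node 3→8
i=58 'b': node 8→9
i=59 'e': node 9→10  ** P0@[58:59]
i=60 'b': node 10→11  ** P3@[55:60]
i=61 'd': node 11→7 ·f  ** P2@[61:61]
i=62 'e': node 7→18  ** P6@[61:62]
i=63 'd': node 18→7 ·f  ** P2@[63:63]
i=64 'a': node 7→16
i=65 'e': node 16→17  ** P5@[63:65],P7@[64:65]
i=66 'a': node 17→19 ·f
i=67 'e': node 19→20  ** P7@[66:67]
i=68 'a': node 20→19 ·f

All matches (sorted): [[5,0],[6,3],[8,2],[12,0],[12,4],[17,0],[18,3],[20,2],[21,6],[23,0],[24,2],[27,7],[31,0],[36,0],[37,3],[38,2],[39,6],[41,0],[45,2],[46,2],[47,6],[49,2],[53,0],[53,4],[59,0],[60,3],[61,2],[62,6],[63,2],[65,5],[65,7],[67,7]]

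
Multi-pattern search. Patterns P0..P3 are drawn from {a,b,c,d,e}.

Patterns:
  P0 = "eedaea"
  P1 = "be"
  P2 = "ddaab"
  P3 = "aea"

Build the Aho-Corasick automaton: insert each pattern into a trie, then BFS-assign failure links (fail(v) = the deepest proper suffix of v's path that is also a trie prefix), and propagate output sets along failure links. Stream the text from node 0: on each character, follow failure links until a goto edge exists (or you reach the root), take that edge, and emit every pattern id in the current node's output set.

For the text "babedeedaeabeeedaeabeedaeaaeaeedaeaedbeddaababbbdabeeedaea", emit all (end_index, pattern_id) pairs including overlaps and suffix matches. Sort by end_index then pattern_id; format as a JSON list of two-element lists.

Construct AC machine:
Trie (insert patterns):
  n0 'ε': a→14 b→7 d→9 e→1
  n1 'e': e→2
  n2 'ee': d→3
  n3 'eed': a→4
  n4 'eeda': e→5
  n5 'eedae': a→6
  n6 'eedaea': ·  ←P0
  n7 'b': e→8
  n8 'be': ·  ←P1
  n9 'd': d→10
  n10 'dd': a→11
  n11 'dda': a→12
  n12 'ddaa': b→13
  n13 'ddaab': ·  ←P2
  n14 'a': e→15
  n15 'ae': a→16
  n16 'aea': ·  ←P3

BFS fail/out derivation:
  fail(1) 'e': from fail(0)=0 chase 'e': 0 ⇒ 0;  out=∅∪out(0)=∅
  fail(7) 'b': from fail(0)=0 chase 'b': 0 ⇒ 0;  out=∅∪out(0)=∅
  fail(9) 'd': from fail(0)=0 chase 'd': 0 ⇒ 0;  out=∅∪out(0)=∅
  fail(14) 'a': from fail(0)=0 chase 'a': 0 ⇒ 0;  out=∅∪out(0)=∅
  fail(2) 'ee': from fail(1)=0 chase 'e': 0 ⇒ 1;  out=∅∪out(1)=∅
  fail(8) 'be': from fail(7)=0 chase 'e': 0 ⇒ 1;  out={1}∪out(1)={1}
  fail(10) 'dd': from fail(9)=0 chase 'd': 0 ⇒ 9;  out=∅∪out(9)=∅
  fail(15) 'ae': from fail(14)=0 chase 'e': 0 ⇒ 1;  out=∅∪out(1)=∅
  fail(3) 'eed': from fail(2)=1 chase 'd': 1→0 ⇒ 9;  out=∅∪out(9)=∅
  fail(11) 'dda': from fail(10)=9 chase 'a': 9→0 ⇒ 14;  out=∅∪out(14)=∅
  fail(16) 'aea': from fail(15)=1 chase 'a': 1→0 ⇒ 14;  out={3}∪out(14)={3}
  fail(4) 'eeda': from fail(3)=9 chase 'a': 9→0 ⇒ 14;  out=∅∪out(14)=∅
  fail(12) 'ddaa': from fail(11)=14 chase 'a': 14→0 ⇒ 14;  out=∅∪out(14)=∅
  fail(5) 'eedae': from fail(4)=14 chase 'e': 14 ⇒ 15;  out=∅∪out(15)=∅
  fail(13) 'ddaab': from fail(12)=14 chase 'b': 14→0 ⇒ 7;  out={2}∪out(7)={2}
  fail(6) 'eedaea': from fail(5)=15 chase 'a': 15 ⇒ 16;  out={0}∪out(16)={0,3}

Text stream:
[0] read 'b'  n0⇒n7
[1] read 'a'  n7⇒n14 (via fail)
[2] read 'b'  n14⇒n7 (via fail)
[3] read 'e'  n7⇒n8  emit P1@[2:3]
[4] read 'd'  n8⇒n9 (via fail)
[5] read 'e'  n9⇒n1 (via fail)
[6] read 'e'  n1⇒n2
[7] read 'd'  n2⇒n3
[8] read 'a'  n3⇒n4
[9] read 'e'  n4⇒n5
[10] read 'a'  n5⇒n6  emit P0@[5:10],P3@[8:10]
[11] read 'b'  n6⇒n7 (via fail)
[12] read 'e'  n7⇒n8  emit P1@[11:12]
[13] read 'e'  n8⇒n2 (via fail)
[14] read 'e'  n2⇒n2 (via fail)
[15] read 'd'  n2⇒n3
[16] read 'a'  n3⇒n4
[17] read 'e'  n4⇒n5
[18] read 'a'  n5⇒n6  emit P0@[13:18],P3@[16:18]
[19] read 'b'  n6⇒n7 (via fail)
[20] read 'e'  n7⇒n8  emit P1@[19:20]
[21] read 'e'  n8⇒n2 (via fail)
[22] read 'd'  n2⇒n3
[23] read 'a'  n3⇒n4
[24] read 'e'  n4⇒n5
[25] read 'a'  n5⇒n6  emit P0@[20:25],P3@[23:25]
[26] read 'a'  n6⇒n14 (via fail)
[27] read 'e'  n14⇒n15
[28] read 'a'  n15⇒n16  emit P3@[26:28]
[29] read 'e'  n16⇒n15 (via fail)
[30] read 'e'  n15⇒n2 (via fail)
[31] read 'd'  n2⇒n3
[32] read 'a'  n3⇒n4
[33] read 'e'  n4⇒n5
[34] read 'a'  n5⇒n6  emit P0@[29:34],P3@[32:34]
[35] read 'e'  n6⇒n15 (via fail)
[36] read 'd'  n15⇒n9 (via fail)
[37] read 'b'  n9⇒n7 (via fail)
[38] read 'e'  n7⇒n8  emit P1@[37:38]
[39] read 'd'  n8⇒n9 (via fail)
[40] read 'd'  n9⇒n10
[41] read 'a'  n10⇒n11
[42] read 'a'  n11⇒n12
[43] read 'b'  n12⇒n13  emit P2@[39:43]
[44] read 'a'  n13⇒n14 (via fail)
[45] read 'b'  n14⇒n7 (via fail)
[46] read 'b'  n7⇒n7 (via fail)
[47] read 'b'  n7⇒n7 (via fail)
[48] read 'd'  n7⇒n9 (via fail)
[49] read 'a'  n9⇒n14 (via fail)
[50] read 'b'  n14⇒n7 (via fail)
[51] read 'e'  n7⇒n8  emit P1@[50:51]
[52] read 'e'  n8⇒n2 (via fail)
[53] read 'e'  n2⇒n2 (via fail)
[54] read 'd'  n2⇒n3
[55] read 'a'  n3⇒n4
[56] read 'e'  n4⇒n5
[57] read 'a'  n5⇒n6  emit P0@[52:57],P3@[55:57]

All matches (sorted): [[3,1],[10,0],[10,3],[12,1],[18,0],[18,3],[20,1],[25,0],[25,3],[28,3],[34,0],[34,3],[38,1],[43,2],[51,1],[57,0],[57,3]]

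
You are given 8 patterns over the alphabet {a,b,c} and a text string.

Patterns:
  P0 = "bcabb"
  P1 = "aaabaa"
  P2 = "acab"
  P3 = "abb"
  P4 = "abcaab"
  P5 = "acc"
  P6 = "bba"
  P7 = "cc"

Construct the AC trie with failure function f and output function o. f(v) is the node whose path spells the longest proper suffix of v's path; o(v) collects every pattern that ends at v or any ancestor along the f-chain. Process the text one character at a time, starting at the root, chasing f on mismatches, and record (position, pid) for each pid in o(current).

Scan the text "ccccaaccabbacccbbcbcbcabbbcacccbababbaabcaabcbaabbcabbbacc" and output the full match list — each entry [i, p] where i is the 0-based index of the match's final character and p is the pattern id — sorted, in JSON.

Construct AC machine:
Trie nodes:
  n0 'ε': a→6 b→1 c→24
  n1 'b': b→22 c→2
  n2 'bc': a→3
  n3 'bca': b→4
  n4 'bcab': b→5
  n5 'bcabb': ·  ←P0
  n6 'a': a→7 b→15 c→12
  n7 'aa': a→8
  n8 'aaa': b→9
  n9 'aaab': a→10
  n10 'aaaba': a→11
  n11 'aaabaa': ·  ←P1
  n12 'ac': a→13 c→21
  n13 'aca': b→14
  n14 'acab': ·  ←P2
  n15 'ab': b→16 c→17
  n16 'abb': ·  ←P3
  n17 'abc': a→18
  n18 'abca': a→19
  n19 'abcaa': b→20
  n20 'abcaab': ·  ←P4
  n21 'acc': ·  ←P5
  n22 'bb': a→23
  n23 'bba': ·  ←P6
  n24 'c': c→25
  n25 'cc': ·  ←P7

Failure links (BFS by depth):
  n1('b'): parent n0 fail=0; on 'b' 0 → fail=0;  out ∅∪∅=∅
  n6('a'): parent n0 fail=0; on 'a' 0 → fail=0;  out ∅∪∅=∅
  n24('c'): parent n0 fail=0; on 'c' 0 → fail=0;  out ∅∪∅=∅
  n2('bc'): parent n1 fail=0; on 'c' 0 → fail=24;  out ∅∪∅=∅
  n7('aa'): parent n6 fail=0; on 'a' 0 → fail=6;  out ∅∪∅=∅
  n12('ac'): parent n6 fail=0; on 'c' 0 → fail=24;  out ∅∪∅=∅
  n15('ab'): parent n6 fail=0; on 'b' 0 → fail=1;  out ∅∪∅=∅
  n22('bb'): parent n1 fail=0; on 'b' 0 → fail=1;  out ∅∪∅=∅
  n25('cc'): parent n24 fail=0; on 'c' 0 → fail=24;  out {7}∪∅={7}
  n3('bca'): parent n2 fail=24; on 'a' 24→0 → fail=6;  out ∅∪∅=∅
  n8('aaa'): parent n7 fail=6; on 'a' 6 → fail=7;  out ∅∪∅=∅
  n13('aca'): parent n12 fail=24; on 'a' 24→0 → fail=6;  out ∅∪∅=∅
  n16('abb'): parent n15 fail=1; on 'b' 1 → fail=22;  out {3}∪∅={3}
  n17('abc'): parent n15 fail=1; on 'c' 1 → fail=2;  out ∅∪∅=∅
  n21('acc'): parent n12 fail=24; on 'c' 24 → fail=25;  out {5}∪{7}={5,7}
  n23('bba'): parent n22 fail=1; on 'a' 1→0 → fail=6;  out {6}∪∅={6}
  n4('bcab'): parent n3 fail=6; on 'b' 6 → fail=15;  out ∅∪∅=∅
  n9('aaab'): parent n8 fail=7; on 'b' 7→6 → fail=15;  out ∅∪∅=∅
  n14('acab'): parent n13 fail=6; on 'b' 6 → fail=15;  out {2}∪∅={2}
  n18('abca'): parent n17 fail=2; on 'a' 2 → fail=3;  out ∅∪∅=∅
  n5('bcabb'): parent n4 fail=15; on 'b' 15 → fail=16;  out {0}∪{3}={0,3}
  n10('aaaba'): parent n9 fail=15; on 'a' 15→1→0 → fail=6;  out ∅∪∅=∅
  n19('abcaa'): parent n18 fail=3; on 'a' 3→6 → fail=7;  out ∅∪∅=∅
  n11('aaabaa'): parent n10 fail=6; on 'a' 6 → fail=7;  out {1}∪∅={1}
  n20('abcaab'): parent n19 fail=7; on 'b' 7→6 → fail=15;  out {4}∪∅={4}

Scan:
[0] read 'c'  n0⇒n24
[1] read 'c'  n24⇒n25  → match P7@[0:1]
[2] read 'c'  n25⇒n25 (via fail)  → match P7@[1:2]
[3] read 'c'  n25⇒n25 (via fail)  → match P7@[2:3]
[4] read 'a'  n25⇒n6 (via fail)
[5] read 'a'  n6⇒n7
[6] read 'c'  n7⇒n12 (via fail)
[7] read 'c'  n12⇒n21  → match P5@[5:7],P7@[6:7]
[8] read 'a'  n21⇒n6 (via fail)
[9] read 'b'  n6⇒n15
[10] read 'b'  n15⇒n16  → match P3@[8:10]
[11] read 'a'  n16⇒n23 (via fail)  → match P6@[9:11]
[12] read 'c'  n23⇒n12 (via fail)
[13] read 'c'  n12⇒n21  → match P5@[11:13],P7@[12:13]
[14] read 'c'  n21⇒n25 (via fail)  → match P7@[13:14]
[15] read 'b'  n25⇒n1 (via fail)
[16] read 'b'  n1⇒n22
[17] read 'c'  n22⇒n2 (via fail)
[18] read 'b'  n2⇒n1 (via fail)
[19] read 'c'  n1⇒n2
[20] read 'b'  n2⇒n1 (via fail)
[21] read 'c'  n1⇒n2
[22] read 'a'  n2⇒n3
[23] read 'b'  n3⇒n4
[24] read 'b'  n4⇒n5  → match P0@[20:24],P3@[22:24]
[25] read 'b'  n5⇒n22 (via fail)
[26] read 'c'  n22⇒n2 (via fail)
[27] read 'a'  n2⇒n3
[28] read 'c'  n3⇒n12 (via fail)
[29] read 'c'  n12⇒n21  → match P5@[27:29],P7@[28:29]
[30] read 'c'  n21⇒n25 (via fail)  → match P7@[29:30]
[31] read 'b'  n25⇒n1 (via fail)
[32] read 'a'  n1⇒n6 (via fail)
[33] read 'b'  n6⇒n15
[34] read 'a'  n15⇒n6 (via fail)
[35] read 'b'  n6⇒n15
[36] read 'b'  n15⇒n16  → match P3@[34:36]
[37] read 'a'  n16⇒n23 (via fail)  → match P6@[35:37]
[38] read 'a'  n23⇒n7 (via fail)
[39] read 'b'  n7⇒n15 (via fail)
[40] read 'c'  n15⇒n17
[41] read 'a'  n17⇒n18
[42] read 'a'  n18⇒n19
[43] read 'b'  n19⇒n20  → match P4@[38:43]
[44] read 'c'  n20⇒n17 (via fail)
[45] read 'b'  n17⇒n1 (via fail)
[46] read 'a'  n1⇒n6 (via fail)
[47] read 'a'  n6⇒n7
[48] read 'b'  n7⇒n15 (via fail)
[49] read 'b'  n15⇒n16  → match P3@[47:49]
[50] read 'c'  n16⇒n2 (via fail)
[51] read 'a'  n2⇒n3
[52] read 'b'  n3⇒n4
[53] read 'b'  n4⇒n5  → match P0@[49:53],P3@[51:53]
[54] read 'b'  n5⇒n22 (via fail)
[55] read 'a'  n22⇒n23  → match P6@[53:55]
[56] read 'c'  n23⇒n12 (via fail)
[57] read 'c'  n12⇒n21  → match P5@[55:57],P7@[56:57]

Matches: [[1,7],[2,7],[3,7],[7,5],[7,7],[10,3],[11,6],[13,5],[13,7],[14,7],[24,0],[24,3],[29,5],[29,7],[30,7],[36,3],[37,6],[43,4],[49,3],[53,0],[53,3],[55,6],[57,5],[57,7]]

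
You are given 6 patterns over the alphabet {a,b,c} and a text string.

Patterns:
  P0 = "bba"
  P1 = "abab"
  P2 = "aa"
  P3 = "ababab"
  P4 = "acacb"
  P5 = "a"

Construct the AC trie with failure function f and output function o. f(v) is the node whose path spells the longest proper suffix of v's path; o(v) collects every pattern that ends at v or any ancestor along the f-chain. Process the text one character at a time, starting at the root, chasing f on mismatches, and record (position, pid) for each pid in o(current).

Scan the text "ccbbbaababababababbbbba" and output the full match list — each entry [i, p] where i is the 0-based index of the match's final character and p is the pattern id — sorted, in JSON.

Build automaton:
Trie nodes:
  0='ε' goto a→4 b→1
  1='b' goto b→2
  2='bb' goto a→3
  3='bba' goto ·  ←P0
  4='a' goto a→8 b→5 c→11  ←P5
  5='ab' goto a→6
  6='aba' goto b→7
  7='abab' goto a→9  ←P1
  8='aa' goto ·  ←P2
  9='ababa' goto b→10
  10='ababab' goto ·  ←P3
  11='ac' goto a→12
  12='aca' goto c→13
  13='acac' goto b→14
  14='acacb' goto ·  ←P4

BFS fail/out derivation:
  n1('b'): parent n0 fail=0; on 'b' 0 → fail=0;  out ∅∪∅=∅
  n4('a'): parent n0 fail=0; on 'a' 0 → fail=0;  out {5}∪∅={5}
  n2('bb'): parent n1 fail=0; on 'b' 0 → fail=1;  out ∅∪∅=∅
  n5('ab'): parent n4 fail=0; on 'b' 0 → fail=1;  out ∅∪∅=∅
  n8('aa'): parent n4 fail=0; on 'a' 0 → fail=4;  out {2}∪{5}={2,5}
  n11('ac'): parent n4 fail=0; on 'c' 0 → fail=0;  out ∅∪∅=∅
  n3('bba'): parent n2 fail=1; on 'a' 1→0 → fail=4;  out {0}∪{5}={0,5}
  n6('aba'): parent n5 fail=1; on 'a' 1→0 → fail=4;  out ∅∪{5}={5}
  n12('aca'): parent n11 fail=0; on 'a' 0 → fail=4;  out ∅∪{5}={5}
  n7('abab'): parent n6 fail=4; on 'b' 4 → fail=5;  out {1}∪∅={1}
  n13('acac'): parent n12 fail=4; on 'c' 4 → fail=11;  out ∅∪∅=∅
  n9('ababa'): parent n7 fail=5; on 'a' 5 → fail=6;  out ∅∪{5}={5}
  n14('acacb'): parent n13 fail=11; on 'b' 11→0 → fail=1;  out {4}∪∅={4}
  n10('ababab'): parent n9 fail=6; on 'b' 6 → fail=7;  out {3}∪{1}={1,3}

Scan:
[0] read 'c'  n0⇒n0
[1] read 'c'  n0⇒n0
[2] read 'b'  n0⇒n1
[3] read 'b'  n1⇒n2
[4] read 'b'  n2⇒n2 (fail-walked)
[5] read 'a'  n2⇒n3  → match P0@[3:5],P5@[5:5]
[6] read 'a'  n3⇒n8 (fail-walked)  → match P2@[5:6],P5@[6:6]
[7] read 'b'  n8⇒n5 (fail-walked)
[8] read 'a'  n5⇒n6  → match P5@[8:8]
[9] read 'b'  n6⇒n7  → match P1@[6:9]
[10] read 'a'  n7⇒n9  → match P5@[10:10]
[11] read 'b'  n9⇒n10  → match P1@[8:11],P3@[6:11]
[12] read 'a'  n10⇒n9 (fail-walked)  → match P5@[12:12]
[13] read 'b'  n9⇒n10  → match P1@[10:13],P3@[8:13]
[14] read 'a'  n10⇒n9 (fail-walked)  → match P5@[14:14]
[15] read 'b'  n9⇒n10  → match P1@[12:15],P3@[10:15]
[16] read 'a'  n10⇒n9 (fail-walked)  → match P5@[16:16]
[17] read 'b'  n9⇒n10  → match P1@[14:17],P3@[12:17]
[18] read 'b'  n10⇒n2 (fail-walked)
[19] read 'b'  n2⇒n2 (fail-walked)
[20] read 'b'  n2⇒n2 (fail-walked)
[21] read 'b'  n2⇒n2 (fail-walked)
[22] read 'a'  n2⇒n3  → match P0@[20:22],P5@[22:22]

Result: [[5,0],[5,5],[6,2],[6,5],[8,5],[9,1],[10,5],[11,1],[11,3],[12,5],[13,1],[13,3],[14,5],[15,1],[15,3],[16,5],[17,1],[17,3],[22,0],[22,5]]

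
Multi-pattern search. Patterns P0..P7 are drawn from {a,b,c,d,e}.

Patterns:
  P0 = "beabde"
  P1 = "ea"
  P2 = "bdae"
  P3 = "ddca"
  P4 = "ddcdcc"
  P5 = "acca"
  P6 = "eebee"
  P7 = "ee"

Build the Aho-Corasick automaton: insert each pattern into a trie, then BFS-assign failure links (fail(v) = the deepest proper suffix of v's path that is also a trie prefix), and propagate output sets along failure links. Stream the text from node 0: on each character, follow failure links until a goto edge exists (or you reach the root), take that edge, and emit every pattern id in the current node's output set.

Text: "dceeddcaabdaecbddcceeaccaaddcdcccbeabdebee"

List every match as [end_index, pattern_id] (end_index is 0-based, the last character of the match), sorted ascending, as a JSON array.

Build automaton:
Trie nodes:
  n0 'ε': a→19 b→1 d→12 e→7
  n1 'b': d→9 e→2
  n2 'be': a→3
  n3 'bea': b→4
  n4 'beab': d→5
  n5 'beabd': e→6
  n6 'beabde': ·  ←P0
  n7 'e': a→8 e→23
  n8 'ea': ·  ←P1
  n9 'bd': a→10
  n10 'bda': e→11
  n11 'bdae': ·  ←P2
  n12 'd': d→13
  n13 'dd': c→14
  n14 'ddc': a→15 d→16
  n15 'ddca': ·  ←P3
  n16 'ddcd': c→17
  n17 'ddcdc': c→18
  n18 'ddcdcc': ·  ←P4
  n19 'a': c→20
  n20 'ac': c→21
  n21 'acc': a→22
  n22 'acca': ·  ←P5
  n23 'ee': b→24  ←P7
  n24 'eeb': e→25
  n25 'eebe': e→26
  n26 'eebee': ·  ←P6

BFS fail/out derivation:
  n1('b'): parent n0 fail=0; on 'b' 0 → fail=0;  out ∅∪∅=∅
  n7('e'): parent n0 fail=0; on 'e' 0 → fail=0;  out ∅∪∅=∅
  n12('d'): parent n0 fail=0; on 'd' 0 → fail=0;  out ∅∪∅=∅
  n19('a'): parent n0 fail=0; on 'a' 0 → fail=0;  out ∅∪∅=∅
  n2('be'): parent n1 fail=0; on 'e' 0 → fail=7;  out ∅∪∅=∅
  n8('ea'): parent n7 fail=0; on 'a' 0 → fail=19;  out {1}∪∅={1}
  n9('bd'): parent n1 fail=0; on 'd' 0 → fail=12;  out ∅∪∅=∅
  n13('dd'): parent n12 fail=0; on 'd' 0 → fail=12;  out ∅∪∅=∅
  n20('ac'): parent n19 fail=0; on 'c' 0 → fail=0;  out ∅∪∅=∅
  n23('ee'): parent n7 fail=0; on 'e' 0 → fail=7;  out {7}∪∅={7}
  n3('bea'): parent n2 fail=7; on 'a' 7 → fail=8;  out ∅∪{1}={1}
  n10('bda'): parent n9 fail=12; on 'a' 12→0 → fail=19;  out ∅∪∅=∅
  n14('ddc'): parent n13 fail=12; on 'c' 12→0 → fail=0;  out ∅∪∅=∅
  n21('acc'): parent n20 fail=0; on 'c' 0 → fail=0;  out ∅∪∅=∅
  n24('eeb'): parent n23 fail=7; on 'b' 7→0 → fail=1;  out ∅∪∅=∅
  n4('beab'): parent n3 fail=8; on 'b' 8→19→0 → fail=1;  out ∅∪∅=∅
  n11('bdae'): parent n10 fail=19; on 'e' 19→0 → fail=7;  out {2}∪∅={2}
  n15('ddca'): parent n14 fail=0; on 'a' 0 → fail=19;  out {3}∪∅={3}
  n16('ddcd'): parent n14 fail=0; on 'd' 0 → fail=12;  out ∅∪∅=∅
  n22('acca'): parent n21 fail=0; on 'a' 0 → fail=19;  out {5}∪∅={5}
  n25('eebe'): parent n24 fail=1; on 'e' 1 → fail=2;  out ∅∪∅=∅
  n5('beabd'): parent n4 fail=1; on 'd' 1 → fail=9;  out ∅∪∅=∅
  n17('ddcdc'): parent n16 fail=12; on 'c' 12→0 → fail=0;  out ∅∪∅=∅
  n26('eebee'): parent n25 fail=2; on 'e' 2→7 → fail=23;  out {6}∪{7}={6,7}
  n6('beabde'): parent n5 fail=9; on 'e' 9→12→0 → fail=7;  out {0}∪∅={0}
  n18('ddcdcc'): parent n17 fail=0; on 'c' 0 → fail=0;  out {4}∪∅={4}

Run:
pos 0 'd': at 12
pos 1 'c': at 0 (fail-walked)
pos 2 'e': at 7
pos 3 'e': at 23  emit P7@[2:3]
pos 4 'd': at 12 (fail-walked)
pos 5 'd': at 13
pos 6 'c': at 14
pos 7 'a': at 15  emit P3@[4:7]
pos 8 'a': at 19 (fail-walked)
pos 9 'b': at 1 (fail-walked)
pos 10 'd': at 9
pos 11 'a': at 10
pos 12 'e': at 11  emit P2@[9:12]
pos 13 'c': at 0 (fail-walked)
pos 14 'b': at 1
pos 15 'd': at 9
pos 16 'd': at 13 (fail-walked)
pos 17 'c': at 14
pos 18 'c': at 0 (fail-walked)
pos 19 'e': at 7
pos 20 'e': at 23  emit P7@[19:20]
pos 21 'a': at 8 (fail-walked)  emit P1@[20:21]
pos 22 'c': at 20 (fail-walked)
pos 23 'c': at 21
pos 24 'a': at 22  emit P5@[21:24]
pos 25 'a': at 19 (fail-walked)
pos 26 'd': at 12 (fail-walked)
pos 27 'd': at 13
pos 28 'c': at 14
pos 29 'd': at 16
pos 30 'c': at 17
pos 31 'c': at 18  emit P4@[26:31]
pos 32 'c': at 0 (fail-walked)
pos 33 'b': at 1
pos 34 'e': at 2
pos 35 'a': at 3  emit P1@[34:35]
pos 36 'b': at 4
pos 37 'd': at 5
pos 38 'e': at 6  emit P0@[33:38]
pos 39 'b': at 1 (fail-walked)
pos 40 'e': at 2
pos 41 'e': at 23 (fail-walked)  emit P7@[40:41]

Matches: [[3,7],[7,3],[12,2],[20,7],[21,1],[24,5],[31,4],[35,1],[38,0],[41,7]]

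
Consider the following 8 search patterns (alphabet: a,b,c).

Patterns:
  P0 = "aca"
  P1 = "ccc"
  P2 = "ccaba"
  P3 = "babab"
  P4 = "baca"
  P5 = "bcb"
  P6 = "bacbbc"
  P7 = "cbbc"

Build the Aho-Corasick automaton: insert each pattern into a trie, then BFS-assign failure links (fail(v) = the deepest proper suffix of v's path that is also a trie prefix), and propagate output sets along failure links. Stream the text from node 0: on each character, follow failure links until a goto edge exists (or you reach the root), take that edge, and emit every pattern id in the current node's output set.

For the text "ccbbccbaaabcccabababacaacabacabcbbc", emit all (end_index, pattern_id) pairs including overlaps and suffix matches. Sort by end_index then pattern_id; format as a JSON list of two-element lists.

Build:
Trie nodes:
  n0 'ε': a→1 b→10 c→4
  n1 'a': c→2
  n2 'ac': a→3
  n3 'aca': ·  ←P0
  n4 'c': b→22 c→5
  n5 'cc': a→7 c→6
  n6 'ccc': ·  ←P1
  n7 'cca': b→8
  n8 'ccab': a→9
  n9 'ccaba': ·  ←P2
  n10 'b': a→11 c→17
  n11 'ba': b→12 c→15
  n12 'bab': a→13
  n13 'baba': b→14
  n14 'babab': ·  ←P3
  n15 'bac': a→16 b→19
  n16 'baca': ·  ←P4
  n17 'bc': b→18
  n18 'bcb': ·  ←P5
  n19 'bacb': b→20
  n20 'bacbb': c→21
  n21 'bacbbc': ·  ←P6
  n22 'cb': b→23
  n23 'cbb': c→24
  n24 'cbbc': ·  ←P7

BFS fail/out derivation:
  n1('a'): parent n0 fail=0; on 'a' 0 → fail=0;  out ∅∪∅=∅
  n4('c'): parent n0 fail=0; on 'c' 0 → fail=0;  out ∅∪∅=∅
  n10('b'): parent n0 fail=0; on 'b' 0 → fail=0;  out ∅∪∅=∅
  n2('ac'): parent n1 fail=0; on 'c' 0 → fail=4;  out ∅∪∅=∅
  n5('cc'): parent n4 fail=0; on 'c' 0 → fail=4;  out ∅∪∅=∅
  n11('ba'): parent n10 fail=0; on 'a' 0 → fail=1;  out ∅∪∅=∅
  n17('bc'): parent n10 fail=0; on 'c' 0 → fail=4;  out ∅∪∅=∅
  n22('cb'): parent n4 fail=0; on 'b' 0 → fail=10;  out ∅∪∅=∅
  n3('aca'): parent n2 fail=4; on 'a' 4→0 → fail=1;  out {0}∪∅={0}
  n6('ccc'): parent n5 fail=4; on 'c' 4 → fail=5;  out {1}∪∅={1}
  n7('cca'): parent n5 fail=4; on 'a' 4→0 → fail=1;  out ∅∪∅=∅
  n12('bab'): parent n11 fail=1; on 'b' 1→0 → fail=10;  out ∅∪∅=∅
  n15('bac'): parent n11 fail=1; on 'c' 1 → fail=2;  out ∅∪∅=∅
  n18('bcb'): parent n17 fail=4; on 'b' 4 → fail=22;  out {5}∪∅={5}
  n23('cbb'): parent n22 fail=10; on 'b' 10→0 → fail=10;  out ∅∪∅=∅
  n8('ccab'): parent n7 fail=1; on 'b' 1→0 → fail=10;  out ∅∪∅=∅
  n13('baba'): parent n12 fail=10; on 'a' 10 → fail=11;  out ∅∪∅=∅
  n16('baca'): parent n15 fail=2; on 'a' 2 → fail=3;  out {4}∪{0}={0,4}
  n19('bacb'): parent n15 fail=2; on 'b' 2→4 → fail=22;  out ∅∪∅=∅
  n24('cbbc'): parent n23 fail=10; on 'c' 10 → fail=17;  out {7}∪∅={7}
  n9('ccaba'): parent n8 fail=10; on 'a' 10 → fail=11;  out {2}∪∅={2}
  n14('babab'): parent n13 fail=11; on 'b' 11 → fail=12;  out {3}∪∅={3}
  n20('bacbb'): parent n19 fail=22; on 'b' 22 → fail=23;  out ∅∪∅=∅
  n21('bacbbc'): parent n20 fail=23; on 'c' 23 → fail=24;  out {6}∪{7}={6,7}

Scan:
[0] read 'c'  n0⇒n4
[1] read 'c'  n4⇒n5
[2] read 'b'  n5⇒n22 ·f
[3] read 'b'  n22⇒n23
[4] read 'c'  n23⇒n24  ** P7@[1:4]
[5] read 'c'  n24⇒n5 ·f
[6] read 'b'  n5⇒n22 ·f
[7] read 'a'  n22⇒n11 ·f
[8] read 'a'  n11⇒n1 ·f
[9] read 'a'  n1⇒n1 ·f
[10] read 'b'  n1⇒n10 ·f
[11] read 'c'  n10⇒n17
[12] read 'c'  n17⇒n5 ·f
[13] read 'c'  n5⇒n6  ** P1@[11:13]
[14] read 'a'  n6⇒n7 ·f
[15] read 'b'  n7⇒n8
[16] read 'a'  n8⇒n9  ** P2@[12:16]
[17] read 'b'  n9⇒n12 ·f
[18] read 'a'  n12⇒n13
[19] read 'b'  n13⇒n14  ** P3@[15:19]
[20] read 'a'  n14⇒n13 ·f
[21] read 'c'  n13⇒n15 ·f
[22] read 'a'  n15⇒n16  ** P0@[20:22],P4@[19:22]
[23] read 'a'  n16⇒n1 ·f
[24] read 'c'  n1⇒n2
[25] read 'a'  n2⇒n3  ** P0@[23:25]
[26] read 'b'  n3⇒n10 ·f
[27] read 'a'  n10⇒n11
[28] read 'c'  n11⇒n15
[29] read 'a'  n15⇒n16  ** P0@[27:29],P4@[26:29]
[30] read 'b'  n16⇒n10 ·f
[31] read 'c'  n10⇒n17
[32] read 'b'  n17⇒n18  ** P5@[30:32]
[33] read 'b'  n18⇒n23 ·f
[34] read 'c'  n23⇒n24  ** P7@[31:34]

All matches (sorted): [[4,7],[13,1],[16,2],[19,3],[22,0],[22,4],[25,0],[29,0],[29,4],[32,5],[34,7]]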